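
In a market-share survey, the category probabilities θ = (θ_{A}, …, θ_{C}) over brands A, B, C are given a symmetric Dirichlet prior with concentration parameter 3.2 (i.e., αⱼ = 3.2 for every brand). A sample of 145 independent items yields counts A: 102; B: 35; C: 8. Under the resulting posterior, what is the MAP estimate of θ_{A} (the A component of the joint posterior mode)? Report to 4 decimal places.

The Dirichlet prior is conjugate to the Multinomial likelihood: each posterior αⱼ = prior αⱼ + observed count nⱼ.
Posterior concentration: (105.2, 38.2, 11.2), total = 154.6.
Joint mode component: (α_{A}−1)/(Σα−K) = 104.2/151.6 = 0.6873.

0.6873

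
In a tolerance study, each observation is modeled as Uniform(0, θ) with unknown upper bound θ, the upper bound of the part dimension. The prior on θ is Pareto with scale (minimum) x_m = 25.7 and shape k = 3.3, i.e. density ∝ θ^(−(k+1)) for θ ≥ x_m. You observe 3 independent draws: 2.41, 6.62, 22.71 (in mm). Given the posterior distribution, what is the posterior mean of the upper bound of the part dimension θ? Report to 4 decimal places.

A Pareto(scale x_m, shape k) prior on the upper bound θ of Uniform(0, θ) is conjugate: posterior is Pareto(max(x_m, max xᵢ), k + n).
Sample maximum = 22.71; prior scale x_m = 25.7 → posterior scale = max = 25.70.
Posterior shape = 3.3 + 3 = 6.3.
E[θ|data] = k·x_m/(k−1) = 6.3·25.70/5.3 = 30.5491.

30.5491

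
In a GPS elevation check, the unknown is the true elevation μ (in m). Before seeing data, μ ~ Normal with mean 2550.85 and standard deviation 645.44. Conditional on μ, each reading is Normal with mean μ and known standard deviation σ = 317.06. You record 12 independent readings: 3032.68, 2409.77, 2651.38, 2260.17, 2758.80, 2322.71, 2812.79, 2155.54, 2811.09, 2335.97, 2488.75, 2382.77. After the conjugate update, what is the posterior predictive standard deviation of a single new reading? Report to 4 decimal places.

329.7562

For Normal data with known variance σ², a Normal(μ₀, σ₀²) prior on μ is conjugate. Posterior precision = 1/σ₀² + n/σ²; posterior mean is the precision-weighted average of μ₀ and x̄.
σ₀² = 645.44² = 416592.7936, σ² = 317.06² = 100527.0436; σ² + n·σ₀² = 100527.0436 + 12·416592.7936 = 5099640.5668.
Posterior precision = 1/σ₀² + n/σ² = 1/416592.7936 + 12/100527.0436 = (σ² + n·σ₀²)/(σ₀²σ²) = 5099640.5668/(416592.7936·100527.0436); posterior variance σₙ² = σ₀²σ²/(σ² + n·σ₀²) = 416592.7936·100527.0436/5099640.5668 = 8212.116399.
Predictive variance for one new observation = σₙ² + σ² = 416592.7936·100527.0436/5099640.5668 + 100527.0436 = σ²·(σ₀² + 5099640.5668)/5099640.5668 = 100527.0436·5516233.3604/5099640.5668 = 108739.159999; SD = √(100527.0436·5516233.3604/5099640.5668) = 329.7562.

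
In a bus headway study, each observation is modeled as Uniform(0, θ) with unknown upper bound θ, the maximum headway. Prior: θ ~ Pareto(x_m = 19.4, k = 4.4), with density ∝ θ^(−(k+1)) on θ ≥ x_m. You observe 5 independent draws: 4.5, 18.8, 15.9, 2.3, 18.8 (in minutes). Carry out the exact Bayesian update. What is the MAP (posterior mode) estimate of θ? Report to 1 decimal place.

A Pareto(scale x_m, shape k) prior on the upper bound θ of Uniform(0, θ) is conjugate: posterior is Pareto(max(x_m, max xᵢ), k + n).
Sample maximum = 18.8; prior scale x_m = 19.4 → posterior scale = max = 19.4.
Posterior shape = 4.4 + 5 = 9.4.
The Pareto density is decreasing on [x_m, ∞), so the mode is x_m = 19.4.

19.4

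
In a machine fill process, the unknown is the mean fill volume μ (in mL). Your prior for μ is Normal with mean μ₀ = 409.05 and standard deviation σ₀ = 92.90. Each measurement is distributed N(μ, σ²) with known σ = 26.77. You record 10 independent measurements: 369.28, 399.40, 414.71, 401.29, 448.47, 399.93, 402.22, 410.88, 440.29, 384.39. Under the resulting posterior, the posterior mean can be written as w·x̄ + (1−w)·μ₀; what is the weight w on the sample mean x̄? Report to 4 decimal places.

0.9918

For Normal data with known variance σ², a Normal(μ₀, σ₀²) prior on μ is conjugate. Posterior precision = 1/σ₀² + n/σ²; posterior mean is the precision-weighted average of μ₀ and x̄.
σ₀² = 92.90² = 8630.41, σ² = 26.77² = 716.6329. Prior precision 1/σ₀² = 1/8630.41; data precision n/σ² = 10/716.6329.
w = (n/σ²)/(1/σ₀² + n/σ²) = n·σ₀²/(σ² + n·σ₀²) = 10·8630.41/(716.6329 + 10·8630.41) = 86304.1/87020.7329 = 0.9918.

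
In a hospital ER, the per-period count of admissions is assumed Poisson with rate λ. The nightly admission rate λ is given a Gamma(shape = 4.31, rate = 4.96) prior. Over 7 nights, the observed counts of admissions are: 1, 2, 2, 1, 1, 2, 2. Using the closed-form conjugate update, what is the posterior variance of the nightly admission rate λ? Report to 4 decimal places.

0.1070

With a Gamma(shape α, rate β) prior, the Poisson likelihood is conjugate: the posterior is Gamma(α + ΣXᵢ, β + n).
Sum of counts S = 11 over n = 7 nights.
Posterior: Gamma(α+S, β+n) = Gamma(4.31+11, 4.96+7) = Gamma(15.31, 11.96).
Var = α/β² = 15.31/11.96² = 0.1070.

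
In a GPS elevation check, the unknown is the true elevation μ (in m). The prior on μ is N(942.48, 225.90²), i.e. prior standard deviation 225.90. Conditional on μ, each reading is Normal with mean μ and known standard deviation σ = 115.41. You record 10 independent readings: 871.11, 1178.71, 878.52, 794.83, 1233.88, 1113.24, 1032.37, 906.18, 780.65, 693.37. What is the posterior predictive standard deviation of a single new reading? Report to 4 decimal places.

120.9030

For Normal data with known variance σ², a Normal(μ₀, σ₀²) prior on μ is conjugate. Posterior precision = 1/σ₀² + n/σ²; posterior mean is the precision-weighted average of μ₀ and x̄.
σ₀² = 225.90² = 51030.81, σ² = 115.41² = 13319.4681; σ² + n·σ₀² = 13319.4681 + 10·51030.81 = 523627.5681.
Posterior precision = 1/σ₀² + n/σ² = 1/51030.81 + 10/13319.4681 = (σ² + n·σ₀²)/(σ₀²σ²) = 523627.5681/(51030.81·13319.4681); posterior variance σₙ² = σ₀²σ²/(σ² + n·σ₀²) = 51030.81·13319.4681/523627.5681 = 1298.066197.
Predictive variance for one new observation = σₙ² + σ² = 51030.81·13319.4681/523627.5681 + 13319.4681 = σ²·(σ₀² + 523627.5681)/523627.5681 = 13319.4681·574658.3781/523627.5681 = 14617.534297; SD = √(13319.4681·574658.3781/523627.5681) = 120.9030.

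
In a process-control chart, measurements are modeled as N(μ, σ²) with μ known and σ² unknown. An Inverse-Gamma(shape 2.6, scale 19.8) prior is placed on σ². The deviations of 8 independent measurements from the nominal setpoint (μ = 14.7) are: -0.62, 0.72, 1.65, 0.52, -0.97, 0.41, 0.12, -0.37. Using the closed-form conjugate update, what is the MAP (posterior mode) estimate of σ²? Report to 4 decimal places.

With known mean μ and an Inverse-Gamma(α, β) prior on σ², the Normal likelihood is conjugate: posterior is Inv-Gamma(α + n/2, β + Σ(xᵢ−μ)²/2).
Σ(xᵢ−μ)² = (-0.62)² + (0.72)² + (1.65)² + (0.52)² + (-0.97)² + (0.41)² + (0.12)² + (-0.37)² = 5.1560.
Posterior: Inv-Gamma(2.6 + 8/2, 19.8 + 5.1560/2) = Inv-Gamma(6.60, 22.37800).
Mode = β/(α+1) = 22.37800/7.60 = 2.9445.

2.9445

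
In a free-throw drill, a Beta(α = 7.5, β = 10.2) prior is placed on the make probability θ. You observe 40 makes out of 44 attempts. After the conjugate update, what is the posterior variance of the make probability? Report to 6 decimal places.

The Beta prior is conjugate to a Binomial/Bernoulli likelihood; the update adds successes to α and failures to β.
Posterior: Beta(α+k, β+n−k) = Beta(7.5+40, 10.2+4) = Beta(47.5, 14.2).
Var = αβ/((α+β)²(α+β+1)) = 47.5·14.2/(61.7²·62.7) = 0.002826.

0.002826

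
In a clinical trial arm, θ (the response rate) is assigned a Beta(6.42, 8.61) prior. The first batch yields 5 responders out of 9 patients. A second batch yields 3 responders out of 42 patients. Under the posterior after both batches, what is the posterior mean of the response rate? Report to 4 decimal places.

0.2184

The Beta prior is conjugate to a Binomial/Bernoulli likelihood; the update adds successes to α and failures to β.
After batch 1: Beta(6.42+5, 8.61+4) = Beta(11.42, 12.61).
After batch 2: Beta(11.42+3, 12.61+39) = Beta(14.42, 51.61).
Posterior mean = α/(α+β) = 14.42/66.03 = 0.2184.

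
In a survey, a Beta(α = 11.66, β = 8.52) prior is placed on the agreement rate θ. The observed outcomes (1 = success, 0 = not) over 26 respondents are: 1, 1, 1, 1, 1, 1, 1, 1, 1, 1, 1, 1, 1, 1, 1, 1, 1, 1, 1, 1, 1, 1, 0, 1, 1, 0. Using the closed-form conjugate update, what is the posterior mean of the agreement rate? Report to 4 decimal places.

0.7722

The Beta prior is conjugate to a Binomial/Bernoulli likelihood; the update adds successes to α and failures to β.
Posterior: Beta(α+k, β+n−k) = Beta(11.66+24, 8.52+2) = Beta(35.66, 10.52).
Posterior mean = α/(α+β) = 35.66/46.18 = 0.7722.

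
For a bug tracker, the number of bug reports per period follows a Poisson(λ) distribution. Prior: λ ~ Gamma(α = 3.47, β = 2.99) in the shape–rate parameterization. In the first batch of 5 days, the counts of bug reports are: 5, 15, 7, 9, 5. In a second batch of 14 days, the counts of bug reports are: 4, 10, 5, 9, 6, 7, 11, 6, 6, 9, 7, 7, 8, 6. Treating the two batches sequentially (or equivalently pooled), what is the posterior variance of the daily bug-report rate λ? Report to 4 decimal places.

With a Gamma(shape α, rate β) prior, the Poisson likelihood is conjugate: the posterior is Gamma(α + ΣXᵢ, β + n).
Batch 1: sum of counts S = 41 over n = 5 days.
After batch 1: Gamma(α+S, β+n) = Gamma(3.47+41, 2.99+5) = Gamma(44.47, 7.99).
Batch 2: sum of counts S = 101 over n = 14 days.
After batch 2: Gamma(α+S, β+n) = Gamma(44.47+101, 7.99+14) = Gamma(145.47, 21.99).
Var = α/β² = 145.47/21.99² = 0.3008.

0.3008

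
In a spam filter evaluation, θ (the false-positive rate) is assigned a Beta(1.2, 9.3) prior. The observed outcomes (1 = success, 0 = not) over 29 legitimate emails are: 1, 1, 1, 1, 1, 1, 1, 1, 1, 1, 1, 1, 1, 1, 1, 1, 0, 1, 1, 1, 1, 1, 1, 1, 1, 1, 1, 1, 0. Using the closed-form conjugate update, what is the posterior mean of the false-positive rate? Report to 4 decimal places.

0.7139

The Beta prior is conjugate to a Binomial/Bernoulli likelihood; the update adds successes to α and failures to β.
Posterior: Beta(α+k, β+n−k) = Beta(1.2+27, 9.3+2) = Beta(28.2, 11.3).
Posterior mean = α/(α+β) = 28.2/39.5 = 0.7139.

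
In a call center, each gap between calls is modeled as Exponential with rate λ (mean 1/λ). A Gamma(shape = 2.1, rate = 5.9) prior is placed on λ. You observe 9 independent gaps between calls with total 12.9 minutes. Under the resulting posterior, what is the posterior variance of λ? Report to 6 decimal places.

0.031406

With a Gamma(shape α, rate β) prior on the exponential rate λ, the posterior after n observations with total T = Σxᵢ is Gamma(α+n, β+T).
Posterior: Gamma(2.1+9, 5.9+12.9) = Gamma(11.1, 18.8).
Var = α/β² = 0.031406.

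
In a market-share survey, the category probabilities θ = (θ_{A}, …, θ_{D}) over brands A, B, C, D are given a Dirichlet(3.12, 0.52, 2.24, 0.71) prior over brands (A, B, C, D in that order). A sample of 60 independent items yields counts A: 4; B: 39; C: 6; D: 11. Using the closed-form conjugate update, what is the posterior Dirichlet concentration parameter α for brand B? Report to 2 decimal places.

The Dirichlet prior is conjugate to the Multinomial likelihood: each posterior αⱼ = prior αⱼ + observed count nⱼ.
Posterior concentration: (7.12, 39.52, 8.24, 11.71), total = 66.59.
α_{B} = 0.52 + 39 = 39.52.

39.52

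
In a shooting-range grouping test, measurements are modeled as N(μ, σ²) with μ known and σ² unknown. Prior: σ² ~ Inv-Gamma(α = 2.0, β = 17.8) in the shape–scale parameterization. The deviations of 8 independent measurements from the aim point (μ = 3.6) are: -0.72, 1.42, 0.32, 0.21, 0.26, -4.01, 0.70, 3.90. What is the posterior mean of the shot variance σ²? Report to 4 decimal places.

7.0129

With known mean μ and an Inverse-Gamma(α, β) prior on σ², the Normal likelihood is conjugate: posterior is Inv-Gamma(α + n/2, β + Σ(xᵢ−μ)²/2).
Σ(xᵢ−μ)² = (-0.72)² + (1.42)² + (0.32)² + (0.21)² + (0.26)² + (-4.01)² + (0.70)² + (3.90)² = 34.5290.
Posterior: Inv-Gamma(2.0 + 8/2, 17.8 + 34.5290/2) = Inv-Gamma(6.00, 35.06450).
E[σ²|data] = β/(α−1) = 35.06450/5.00 = 7.0129.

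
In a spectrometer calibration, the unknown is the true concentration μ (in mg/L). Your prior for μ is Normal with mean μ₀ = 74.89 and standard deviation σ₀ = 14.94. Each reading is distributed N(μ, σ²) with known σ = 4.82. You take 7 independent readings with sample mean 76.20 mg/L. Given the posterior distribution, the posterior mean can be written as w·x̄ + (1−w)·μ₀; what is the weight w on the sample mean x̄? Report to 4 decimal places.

0.9853

For Normal data with known variance σ², a Normal(μ₀, σ₀²) prior on μ is conjugate. Posterior precision = 1/σ₀² + n/σ²; posterior mean is the precision-weighted average of μ₀ and x̄.
σ₀² = 14.94² = 223.2036, σ² = 4.82² = 23.2324. Prior precision 1/σ₀² = 1/223.2036; data precision n/σ² = 7/23.2324.
w = (n/σ²)/(1/σ₀² + n/σ²) = n·σ₀²/(σ² + n·σ₀²) = 7·223.2036/(23.2324 + 7·223.2036) = 1562.4252/1585.6576 = 0.9853.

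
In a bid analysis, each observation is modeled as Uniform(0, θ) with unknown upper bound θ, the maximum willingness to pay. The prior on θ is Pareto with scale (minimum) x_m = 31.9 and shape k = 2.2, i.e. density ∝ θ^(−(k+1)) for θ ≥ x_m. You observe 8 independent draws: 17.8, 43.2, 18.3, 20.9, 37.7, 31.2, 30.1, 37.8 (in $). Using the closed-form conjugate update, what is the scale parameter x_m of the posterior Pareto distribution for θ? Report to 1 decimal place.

43.2

A Pareto(scale x_m, shape k) prior on the upper bound θ of Uniform(0, θ) is conjugate: posterior is Pareto(max(x_m, max xᵢ), k + n).
Sample maximum = 43.2; prior scale x_m = 31.9 → posterior scale = max = 43.2.
Posterior shape = 2.2 + 8 = 10.2.
Posterior scale x_m = 43.2.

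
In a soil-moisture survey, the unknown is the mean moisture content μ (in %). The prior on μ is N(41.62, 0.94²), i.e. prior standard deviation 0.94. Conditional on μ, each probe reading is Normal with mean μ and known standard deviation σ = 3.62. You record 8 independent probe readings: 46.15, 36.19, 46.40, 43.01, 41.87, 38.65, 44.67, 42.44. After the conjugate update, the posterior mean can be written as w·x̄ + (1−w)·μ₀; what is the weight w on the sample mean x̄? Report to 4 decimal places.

For Normal data with known variance σ², a Normal(μ₀, σ₀²) prior on μ is conjugate. Posterior precision = 1/σ₀² + n/σ²; posterior mean is the precision-weighted average of μ₀ and x̄.
σ₀² = 0.94² = 0.8836, σ² = 3.62² = 13.1044. Prior precision 1/σ₀² = 1/0.8836; data precision n/σ² = 8/13.1044.
w = (n/σ²)/(1/σ₀² + n/σ²) = n·σ₀²/(σ² + n·σ₀²) = 8·0.8836/(13.1044 + 8·0.8836) = 7.0688/20.1732 = 0.3504.

0.3504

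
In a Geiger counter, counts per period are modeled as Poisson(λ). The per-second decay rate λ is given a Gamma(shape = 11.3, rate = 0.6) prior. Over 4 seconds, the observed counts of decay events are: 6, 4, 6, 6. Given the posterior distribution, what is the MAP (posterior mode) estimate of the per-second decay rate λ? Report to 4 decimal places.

7.0217

With a Gamma(shape α, rate β) prior, the Poisson likelihood is conjugate: the posterior is Gamma(α + ΣXᵢ, β + n).
Sum of counts S = 22 over n = 4 seconds.
Posterior: Gamma(α+S, β+n) = Gamma(11.3+22, 0.6+4) = Gamma(33.3, 4.6).
Mode of Gamma(α,β) for α≥1 is (α−1)/β = 32.3/4.6 = 7.0217.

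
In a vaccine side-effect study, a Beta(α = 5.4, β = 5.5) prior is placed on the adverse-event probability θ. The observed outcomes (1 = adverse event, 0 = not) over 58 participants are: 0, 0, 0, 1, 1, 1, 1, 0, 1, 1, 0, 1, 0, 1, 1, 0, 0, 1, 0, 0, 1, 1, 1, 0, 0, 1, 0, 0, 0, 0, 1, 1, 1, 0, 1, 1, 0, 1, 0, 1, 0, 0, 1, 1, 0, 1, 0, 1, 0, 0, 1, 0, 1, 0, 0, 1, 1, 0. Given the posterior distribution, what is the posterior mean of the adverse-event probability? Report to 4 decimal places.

The Beta prior is conjugate to a Binomial/Bernoulli likelihood; the update adds successes to α and failures to β.
Posterior: Beta(α+k, β+n−k) = Beta(5.4+29, 5.5+29) = Beta(34.4, 34.5).
Posterior mean = α/(α+β) = 34.4/68.9 = 0.4993.

0.4993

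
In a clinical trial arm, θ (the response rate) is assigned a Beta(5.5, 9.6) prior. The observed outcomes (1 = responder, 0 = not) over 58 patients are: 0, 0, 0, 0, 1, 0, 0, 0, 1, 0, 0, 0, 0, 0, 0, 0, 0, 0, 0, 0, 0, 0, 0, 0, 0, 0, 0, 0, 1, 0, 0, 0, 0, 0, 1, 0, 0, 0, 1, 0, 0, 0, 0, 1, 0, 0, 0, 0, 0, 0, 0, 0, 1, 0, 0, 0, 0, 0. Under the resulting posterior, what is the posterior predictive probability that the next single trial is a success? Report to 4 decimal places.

0.1710

The Beta prior is conjugate to a Binomial/Bernoulli likelihood; the update adds successes to α and failures to β.
Posterior: Beta(α+k, β+n−k) = Beta(5.5+7, 9.6+51) = Beta(12.5, 60.6).
For a single future Bernoulli trial, P(success | data) = α/(α+β) = 0.1710.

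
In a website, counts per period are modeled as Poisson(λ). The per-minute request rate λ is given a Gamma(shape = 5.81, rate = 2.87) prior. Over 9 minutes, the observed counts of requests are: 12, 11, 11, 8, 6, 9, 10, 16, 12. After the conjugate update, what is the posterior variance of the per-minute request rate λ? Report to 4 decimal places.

0.7155

With a Gamma(shape α, rate β) prior, the Poisson likelihood is conjugate: the posterior is Gamma(α + ΣXᵢ, β + n).
Sum of counts S = 95 over n = 9 minutes.
Posterior: Gamma(α+S, β+n) = Gamma(5.81+95, 2.87+9) = Gamma(100.81, 11.87).
Var = α/β² = 100.81/11.87² = 0.7155.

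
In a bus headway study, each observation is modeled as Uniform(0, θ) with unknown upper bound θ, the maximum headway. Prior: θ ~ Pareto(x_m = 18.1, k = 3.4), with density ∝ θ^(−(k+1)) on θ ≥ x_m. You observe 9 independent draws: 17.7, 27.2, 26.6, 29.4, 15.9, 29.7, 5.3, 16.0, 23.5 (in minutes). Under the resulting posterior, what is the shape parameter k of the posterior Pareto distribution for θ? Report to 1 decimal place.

12.4

A Pareto(scale x_m, shape k) prior on the upper bound θ of Uniform(0, θ) is conjugate: posterior is Pareto(max(x_m, max xᵢ), k + n).
Sample maximum = 29.7; prior scale x_m = 18.1 → posterior scale = max = 29.7.
Posterior shape = 3.4 + 9 = 12.4.
Posterior shape k = 12.4.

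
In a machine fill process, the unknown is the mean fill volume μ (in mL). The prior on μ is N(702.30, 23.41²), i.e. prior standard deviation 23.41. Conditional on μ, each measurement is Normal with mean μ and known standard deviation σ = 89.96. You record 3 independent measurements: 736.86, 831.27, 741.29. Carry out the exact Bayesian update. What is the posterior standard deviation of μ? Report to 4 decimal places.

21.3423

For Normal data with known variance σ², a Normal(μ₀, σ₀²) prior on μ is conjugate. Posterior precision = 1/σ₀² + n/σ²; posterior mean is the precision-weighted average of μ₀ and x̄.
σ₀² = 23.41² = 548.0281, σ² = 89.96² = 8092.8016; σ² + n·σ₀² = 8092.8016 + 3·548.0281 = 9736.8859.
Posterior precision = 1/σ₀² + n/σ² = 1/548.0281 + 3/8092.8016 = (σ² + n·σ₀²)/(σ₀²σ²) = 9736.8859/(548.0281·8092.8016); posterior variance σₙ² = σ₀²σ²/(σ² + n·σ₀²) = 548.0281·8092.8016/9736.8859 = 455.492930.
Posterior SD = √σₙ² = √(548.0281·8092.8016/9736.8859) = 21.3423.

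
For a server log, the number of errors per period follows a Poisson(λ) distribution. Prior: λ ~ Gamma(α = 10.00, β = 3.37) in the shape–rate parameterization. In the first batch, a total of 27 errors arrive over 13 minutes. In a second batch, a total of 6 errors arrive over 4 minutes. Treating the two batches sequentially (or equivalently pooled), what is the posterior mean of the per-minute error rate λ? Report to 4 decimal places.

With a Gamma(shape α, rate β) prior, the Poisson likelihood is conjugate: the posterior is Gamma(α + ΣXᵢ, β + n).
After batch 1: Gamma(α+S, β+n) = Gamma(10.00+27, 3.37+13) = Gamma(37.00, 16.37).
After batch 2: Gamma(α+S, β+n) = Gamma(37.00+6, 16.37+4) = Gamma(43.00, 20.37).
Posterior mean = α/β = 43.00/20.37 = 2.1109.

2.1109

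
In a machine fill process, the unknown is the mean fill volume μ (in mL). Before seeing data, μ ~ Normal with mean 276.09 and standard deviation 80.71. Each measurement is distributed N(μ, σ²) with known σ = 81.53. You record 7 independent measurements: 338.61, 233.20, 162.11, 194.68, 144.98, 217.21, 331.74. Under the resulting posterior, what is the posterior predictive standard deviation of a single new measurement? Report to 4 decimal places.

86.4634

For Normal data with known variance σ², a Normal(μ₀, σ₀²) prior on μ is conjugate. Posterior precision = 1/σ₀² + n/σ²; posterior mean is the precision-weighted average of μ₀ and x̄.
σ₀² = 80.71² = 6514.1041, σ² = 81.53² = 6647.1409; σ² + n·σ₀² = 6647.1409 + 7·6514.1041 = 52245.8696.
Posterior precision = 1/σ₀² + n/σ² = 1/6514.1041 + 7/6647.1409 = (σ² + n·σ₀²)/(σ₀²σ²) = 52245.8696/(6514.1041·6647.1409); posterior variance σₙ² = σ₀²σ²/(σ² + n·σ₀²) = 6514.1041·6647.1409/52245.8696 = 828.776861.
Predictive variance for one new observation = σₙ² + σ² = 6514.1041·6647.1409/52245.8696 + 6647.1409 = σ²·(σ₀² + 52245.8696)/52245.8696 = 6647.1409·58759.9737/52245.8696 = 7475.917761; SD = √(6647.1409·58759.9737/52245.8696) = 86.4634.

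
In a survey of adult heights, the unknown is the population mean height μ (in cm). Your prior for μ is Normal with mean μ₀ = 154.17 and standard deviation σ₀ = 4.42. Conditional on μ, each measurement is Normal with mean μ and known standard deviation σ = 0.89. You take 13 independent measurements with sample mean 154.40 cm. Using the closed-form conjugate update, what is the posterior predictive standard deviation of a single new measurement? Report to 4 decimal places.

For Normal data with known variance σ², a Normal(μ₀, σ₀²) prior on μ is conjugate. Posterior precision = 1/σ₀² + n/σ²; posterior mean is the precision-weighted average of μ₀ and x̄.
σ₀² = 4.42² = 19.5364, σ² = 0.89² = 0.7921; σ² + n·σ₀² = 0.7921 + 13·19.5364 = 254.7653.
Posterior precision = 1/σ₀² + n/σ² = 1/19.5364 + 13/0.7921 = (σ² + n·σ₀²)/(σ₀²σ²) = 254.7653/(19.5364·0.7921); posterior variance σₙ² = σ₀²σ²/(σ² + n·σ₀²) = 19.5364·0.7921/254.7653 = 0.060741.
Predictive variance for one new observation = σₙ² + σ² = 19.5364·0.7921/254.7653 + 0.7921 = σ²·(σ₀² + 254.7653)/254.7653 = 0.7921·274.3017/254.7653 = 0.852841; SD = √(0.7921·274.3017/254.7653) = 0.9235.

0.9235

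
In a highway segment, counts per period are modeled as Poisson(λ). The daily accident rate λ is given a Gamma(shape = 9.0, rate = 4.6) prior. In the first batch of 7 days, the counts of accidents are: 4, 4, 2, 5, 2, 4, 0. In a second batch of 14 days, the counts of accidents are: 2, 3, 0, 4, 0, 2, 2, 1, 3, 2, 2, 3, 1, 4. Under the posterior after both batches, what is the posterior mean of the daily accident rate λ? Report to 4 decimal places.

With a Gamma(shape α, rate β) prior, the Poisson likelihood is conjugate: the posterior is Gamma(α + ΣXᵢ, β + n).
Batch 1: sum of counts S = 21 over n = 7 days.
After batch 1: Gamma(α+S, β+n) = Gamma(9.0+21, 4.6+7) = Gamma(30.0, 11.6).
Batch 2: sum of counts S = 29 over n = 14 days.
After batch 2: Gamma(α+S, β+n) = Gamma(30.0+29, 11.6+14) = Gamma(59.0, 25.6).
Posterior mean = α/β = 59.0/25.6 = 2.3047.

2.3047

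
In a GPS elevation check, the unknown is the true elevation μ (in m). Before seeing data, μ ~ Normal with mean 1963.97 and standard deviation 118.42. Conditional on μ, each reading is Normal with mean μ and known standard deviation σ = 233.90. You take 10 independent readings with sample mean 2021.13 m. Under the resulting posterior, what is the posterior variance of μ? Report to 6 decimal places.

For Normal data with known variance σ², a Normal(μ₀, σ₀²) prior on μ is conjugate. Posterior precision = 1/σ₀² + n/σ²; posterior mean is the precision-weighted average of μ₀ and x̄.
σ₀² = 118.42² = 14023.2964, σ² = 233.90² = 54709.21; σ² + n·σ₀² = 54709.21 + 10·14023.2964 = 194942.174.
Posterior precision = 1/σ₀² + n/σ² = 1/14023.2964 + 10/54709.21 = (σ² + n·σ₀²)/(σ₀²σ²) = 194942.174/(14023.2964·54709.21); posterior variance σₙ² = σ₀²σ²/(σ² + n·σ₀²) = 14023.2964·54709.21/194942.174 = 3935.543817.

3935.543817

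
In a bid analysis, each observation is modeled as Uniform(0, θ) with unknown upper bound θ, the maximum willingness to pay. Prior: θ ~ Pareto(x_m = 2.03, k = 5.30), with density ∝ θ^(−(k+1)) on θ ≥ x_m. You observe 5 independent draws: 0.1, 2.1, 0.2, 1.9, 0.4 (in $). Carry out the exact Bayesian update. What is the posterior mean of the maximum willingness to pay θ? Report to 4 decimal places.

A Pareto(scale x_m, shape k) prior on the upper bound θ of Uniform(0, θ) is conjugate: posterior is Pareto(max(x_m, max xᵢ), k + n).
Sample maximum = 2.1; prior scale x_m = 2.03 → posterior scale = max = 2.10.
Posterior shape = 5.30 + 5 = 10.30.
E[θ|data] = k·x_m/(k−1) = 10.30·2.10/9.30 = 2.3258.

2.3258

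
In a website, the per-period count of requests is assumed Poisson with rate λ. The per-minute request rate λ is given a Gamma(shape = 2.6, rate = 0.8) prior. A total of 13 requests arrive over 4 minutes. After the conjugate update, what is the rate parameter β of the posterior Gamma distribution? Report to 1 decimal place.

With a Gamma(shape α, rate β) prior, the Poisson likelihood is conjugate: the posterior is Gamma(α + ΣXᵢ, β + n).
Posterior: Gamma(α+S, β+n) = Gamma(2.6+13, 0.8+4) = Gamma(15.6, 4.8).
Posterior β = 4.8.

4.8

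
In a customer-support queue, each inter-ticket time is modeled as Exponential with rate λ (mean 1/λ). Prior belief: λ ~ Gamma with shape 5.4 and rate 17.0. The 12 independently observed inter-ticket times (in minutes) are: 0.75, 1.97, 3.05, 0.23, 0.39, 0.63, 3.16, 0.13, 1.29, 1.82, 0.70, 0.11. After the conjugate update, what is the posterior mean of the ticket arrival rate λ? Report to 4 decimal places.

With a Gamma(shape α, rate β) prior on the exponential rate λ, the posterior after n observations with total T = Σxᵢ is Gamma(α+n, β+T).
Sum of observations T = 14.23 minutes; n = 12.
Posterior: Gamma(5.4+12, 17.0+14.23) = Gamma(17.4, 31.23).
Posterior mean of λ = α/β = 17.4/31.23 = 0.5572.

0.5572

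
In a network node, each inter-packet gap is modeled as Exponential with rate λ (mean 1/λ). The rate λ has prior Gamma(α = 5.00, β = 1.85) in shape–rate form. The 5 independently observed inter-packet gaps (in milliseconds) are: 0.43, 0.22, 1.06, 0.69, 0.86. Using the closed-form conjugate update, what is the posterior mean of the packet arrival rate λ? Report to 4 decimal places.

With a Gamma(shape α, rate β) prior on the exponential rate λ, the posterior after n observations with total T = Σxᵢ is Gamma(α+n, β+T).
Sum of observations T = 3.26 milliseconds; n = 5.
Posterior: Gamma(5.00+5, 1.85+3.26) = Gamma(10.00, 5.11).
Posterior mean of λ = α/β = 10.00/5.11 = 1.9569.

1.9569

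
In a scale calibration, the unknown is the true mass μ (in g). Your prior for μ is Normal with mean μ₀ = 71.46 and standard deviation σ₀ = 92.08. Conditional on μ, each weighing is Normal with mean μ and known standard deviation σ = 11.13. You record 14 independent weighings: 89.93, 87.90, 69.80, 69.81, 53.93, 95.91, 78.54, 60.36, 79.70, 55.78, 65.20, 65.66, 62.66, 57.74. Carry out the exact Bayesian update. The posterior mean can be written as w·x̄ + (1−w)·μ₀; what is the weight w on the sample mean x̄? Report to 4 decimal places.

0.9990

For Normal data with known variance σ², a Normal(μ₀, σ₀²) prior on μ is conjugate. Posterior precision = 1/σ₀² + n/σ²; posterior mean is the precision-weighted average of μ₀ and x̄.
σ₀² = 92.08² = 8478.7264, σ² = 11.13² = 123.8769. Prior precision 1/σ₀² = 1/8478.7264; data precision n/σ² = 14/123.8769.
w = (n/σ²)/(1/σ₀² + n/σ²) = n·σ₀²/(σ² + n·σ₀²) = 14·8478.7264/(123.8769 + 14·8478.7264) = 118702.1696/118826.0465 = 0.9990.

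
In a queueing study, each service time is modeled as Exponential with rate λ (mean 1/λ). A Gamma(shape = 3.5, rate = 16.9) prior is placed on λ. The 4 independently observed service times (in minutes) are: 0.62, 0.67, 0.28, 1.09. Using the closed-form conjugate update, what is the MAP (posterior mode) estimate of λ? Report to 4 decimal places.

0.3323

With a Gamma(shape α, rate β) prior on the exponential rate λ, the posterior after n observations with total T = Σxᵢ is Gamma(α+n, β+T).
Sum of observations T = 2.66 minutes; n = 4.
Posterior: Gamma(3.5+4, 16.9+2.66) = Gamma(7.5, 19.56).
Mode = (α−1)/β = 0.3323.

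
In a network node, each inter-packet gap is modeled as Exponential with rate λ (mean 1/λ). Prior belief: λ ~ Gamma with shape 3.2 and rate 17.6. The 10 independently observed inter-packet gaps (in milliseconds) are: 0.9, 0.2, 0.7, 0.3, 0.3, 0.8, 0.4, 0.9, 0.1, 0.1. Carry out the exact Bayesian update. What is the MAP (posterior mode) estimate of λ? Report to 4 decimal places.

With a Gamma(shape α, rate β) prior on the exponential rate λ, the posterior after n observations with total T = Σxᵢ is Gamma(α+n, β+T).
Sum of observations T = 4.7 milliseconds; n = 10.
Posterior: Gamma(3.2+10, 17.6+4.7) = Gamma(13.2, 22.3).
Mode = (α−1)/β = 0.5471.

0.5471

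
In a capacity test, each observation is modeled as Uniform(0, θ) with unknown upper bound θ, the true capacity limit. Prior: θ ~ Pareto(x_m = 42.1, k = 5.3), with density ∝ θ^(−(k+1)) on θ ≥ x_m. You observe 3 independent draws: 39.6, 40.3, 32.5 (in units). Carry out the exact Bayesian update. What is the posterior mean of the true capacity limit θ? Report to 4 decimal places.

A Pareto(scale x_m, shape k) prior on the upper bound θ of Uniform(0, θ) is conjugate: posterior is Pareto(max(x_m, max xᵢ), k + n).
Sample maximum = 40.3; prior scale x_m = 42.1 → posterior scale = max = 42.1.
Posterior shape = 5.3 + 3 = 8.3.
E[θ|data] = k·x_m/(k−1) = 8.3·42.1/7.3 = 47.8671.

47.8671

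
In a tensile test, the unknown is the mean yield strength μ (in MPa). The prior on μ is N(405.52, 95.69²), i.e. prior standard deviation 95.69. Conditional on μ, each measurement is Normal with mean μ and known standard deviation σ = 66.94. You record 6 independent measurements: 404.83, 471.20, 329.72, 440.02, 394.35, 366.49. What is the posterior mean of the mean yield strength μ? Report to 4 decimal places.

For Normal data with known variance σ², a Normal(μ₀, σ₀²) prior on μ is conjugate. Posterior precision = 1/σ₀² + n/σ²; posterior mean is the precision-weighted average of μ₀ and x̄.
Σxᵢ = 404.83 + 471.20 + 329.72 + 440.02 + 394.35 + 366.49 = 2406.61, so n·x̄ = 2406.61.
σ₀² = 95.69² = 9156.5761, σ² = 66.94² = 4480.9636; σ² + n·σ₀² = 4480.9636 + 6·9156.5761 = 59420.4202.
Posterior mean = (μ₀/σ₀² + n·x̄/σ²)/(1/σ₀² + n/σ²) = (σ²·μ₀ + σ₀²·n·x̄)/(σ² + n·σ₀²) = (4480.9636·405.52 + 9156.5761·2406.61)/59420.4202 = 23853427.967093/59420.4202 = 401.4349.

401.4349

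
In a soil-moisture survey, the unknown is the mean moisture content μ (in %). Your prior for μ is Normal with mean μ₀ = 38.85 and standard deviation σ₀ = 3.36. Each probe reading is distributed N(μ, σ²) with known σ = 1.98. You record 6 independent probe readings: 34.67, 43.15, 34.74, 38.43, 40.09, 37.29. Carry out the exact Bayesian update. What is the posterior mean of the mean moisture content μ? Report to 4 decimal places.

38.1048

For Normal data with known variance σ², a Normal(μ₀, σ₀²) prior on μ is conjugate. Posterior precision = 1/σ₀² + n/σ²; posterior mean is the precision-weighted average of μ₀ and x̄.
Σxᵢ = 34.67 + 43.15 + 34.74 + 38.43 + 40.09 + 37.29 = 228.37, so n·x̄ = 228.37.
σ₀² = 3.36² = 11.2896, σ² = 1.98² = 3.9204; σ² + n·σ₀² = 3.9204 + 6·11.2896 = 71.658.
Posterior mean = (μ₀/σ₀² + n·x̄/σ²)/(1/σ₀² + n/σ²) = (σ²·μ₀ + σ₀²·n·x̄)/(σ² + n·σ₀²) = (3.9204·38.85 + 11.2896·228.37)/71.658 = 2730.513492/71.658 = 38.1048.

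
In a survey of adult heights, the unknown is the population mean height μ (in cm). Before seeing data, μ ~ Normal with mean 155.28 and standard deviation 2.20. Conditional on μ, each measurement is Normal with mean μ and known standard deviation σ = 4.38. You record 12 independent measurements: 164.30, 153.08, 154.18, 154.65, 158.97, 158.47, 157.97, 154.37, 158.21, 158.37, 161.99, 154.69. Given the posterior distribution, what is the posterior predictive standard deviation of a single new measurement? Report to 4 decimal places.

4.5151

For Normal data with known variance σ², a Normal(μ₀, σ₀²) prior on μ is conjugate. Posterior precision = 1/σ₀² + n/σ²; posterior mean is the precision-weighted average of μ₀ and x̄.
σ₀² = 2.20² = 4.84, σ² = 4.38² = 19.1844; σ² + n·σ₀² = 19.1844 + 12·4.84 = 77.2644.
Posterior precision = 1/σ₀² + n/σ² = 1/4.84 + 12/19.1844 = (σ² + n·σ₀²)/(σ₀²σ²) = 77.2644/(4.84·19.1844); posterior variance σₙ² = σ₀²σ²/(σ² + n·σ₀²) = 4.84·19.1844/77.2644 = 1.201750.
Predictive variance for one new observation = σₙ² + σ² = 4.84·19.1844/77.2644 + 19.1844 = σ²·(σ₀² + 77.2644)/77.2644 = 19.1844·82.1044/77.2644 = 20.386150; SD = √(19.1844·82.1044/77.2644) = 4.5151.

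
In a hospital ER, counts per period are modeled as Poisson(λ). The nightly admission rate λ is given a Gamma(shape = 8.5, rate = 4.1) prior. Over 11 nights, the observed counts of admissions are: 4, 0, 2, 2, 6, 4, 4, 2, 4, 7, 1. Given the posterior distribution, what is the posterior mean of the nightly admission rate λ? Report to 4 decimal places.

2.9470

With a Gamma(shape α, rate β) prior, the Poisson likelihood is conjugate: the posterior is Gamma(α + ΣXᵢ, β + n).
Sum of counts S = 36 over n = 11 nights.
Posterior: Gamma(α+S, β+n) = Gamma(8.5+36, 4.1+11) = Gamma(44.5, 15.1).
Posterior mean = α/β = 44.5/15.1 = 2.9470.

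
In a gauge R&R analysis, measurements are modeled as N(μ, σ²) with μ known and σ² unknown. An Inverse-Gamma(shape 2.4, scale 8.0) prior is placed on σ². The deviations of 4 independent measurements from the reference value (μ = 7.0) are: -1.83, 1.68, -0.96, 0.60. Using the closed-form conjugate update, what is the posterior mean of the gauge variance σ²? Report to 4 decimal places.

With known mean μ and an Inverse-Gamma(α, β) prior on σ², the Normal likelihood is conjugate: posterior is Inv-Gamma(α + n/2, β + Σ(xᵢ−μ)²/2).
Σ(xᵢ−μ)² = (-1.83)² + (1.68)² + (-0.96)² + (0.60)² = 7.4529.
Posterior: Inv-Gamma(2.4 + 4/2, 8.0 + 7.4529/2) = Inv-Gamma(4.40, 11.72645).
E[σ²|data] = β/(α−1) = 11.72645/3.40 = 3.4490.

3.4490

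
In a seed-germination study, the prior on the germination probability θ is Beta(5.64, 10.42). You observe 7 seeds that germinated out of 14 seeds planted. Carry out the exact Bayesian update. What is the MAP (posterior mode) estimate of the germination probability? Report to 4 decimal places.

The Beta prior is conjugate to a Binomial/Bernoulli likelihood; the update adds successes to α and failures to β.
Posterior: Beta(α+k, β+n−k) = Beta(5.64+7, 10.42+7) = Beta(12.64, 17.42).
Mode of Beta(a,b) for a,b>1 is (a−1)/(a+b−2) = 11.64/28.06 = 0.4148.

0.4148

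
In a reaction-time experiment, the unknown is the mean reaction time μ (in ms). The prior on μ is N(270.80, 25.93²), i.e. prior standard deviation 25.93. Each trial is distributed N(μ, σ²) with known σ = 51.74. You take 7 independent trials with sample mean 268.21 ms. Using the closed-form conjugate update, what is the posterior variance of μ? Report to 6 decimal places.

243.775910

For Normal data with known variance σ², a Normal(μ₀, σ₀²) prior on μ is conjugate. Posterior precision = 1/σ₀² + n/σ²; posterior mean is the precision-weighted average of μ₀ and x̄.
σ₀² = 25.93² = 672.3649, σ² = 51.74² = 2677.0276; σ² + n·σ₀² = 2677.0276 + 7·672.3649 = 7383.5819.
Posterior precision = 1/σ₀² + n/σ² = 1/672.3649 + 7/2677.0276 = (σ² + n·σ₀²)/(σ₀²σ²) = 7383.5819/(672.3649·2677.0276); posterior variance σₙ² = σ₀²σ²/(σ² + n·σ₀²) = 672.3649·2677.0276/7383.5819 = 243.775910.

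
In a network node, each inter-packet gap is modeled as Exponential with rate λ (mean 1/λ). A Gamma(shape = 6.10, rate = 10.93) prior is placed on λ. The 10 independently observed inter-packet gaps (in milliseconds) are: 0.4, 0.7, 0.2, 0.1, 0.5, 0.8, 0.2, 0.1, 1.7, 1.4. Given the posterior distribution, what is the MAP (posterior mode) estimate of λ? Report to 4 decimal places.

0.8867

With a Gamma(shape α, rate β) prior on the exponential rate λ, the posterior after n observations with total T = Σxᵢ is Gamma(α+n, β+T).
Sum of observations T = 6.1 milliseconds; n = 10.
Posterior: Gamma(6.10+10, 10.93+6.1) = Gamma(16.10, 17.03).
Mode = (α−1)/β = 0.8867.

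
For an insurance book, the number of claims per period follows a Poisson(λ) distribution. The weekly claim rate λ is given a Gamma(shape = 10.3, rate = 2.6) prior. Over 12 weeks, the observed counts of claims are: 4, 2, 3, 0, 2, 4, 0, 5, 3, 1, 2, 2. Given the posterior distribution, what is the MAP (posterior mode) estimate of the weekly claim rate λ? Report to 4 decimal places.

With a Gamma(shape α, rate β) prior, the Poisson likelihood is conjugate: the posterior is Gamma(α + ΣXᵢ, β + n).
Sum of counts S = 28 over n = 12 weeks.
Posterior: Gamma(α+S, β+n) = Gamma(10.3+28, 2.6+12) = Gamma(38.3, 14.6).
Mode of Gamma(α,β) for α≥1 is (α−1)/β = 37.3/14.6 = 2.5548.

2.5548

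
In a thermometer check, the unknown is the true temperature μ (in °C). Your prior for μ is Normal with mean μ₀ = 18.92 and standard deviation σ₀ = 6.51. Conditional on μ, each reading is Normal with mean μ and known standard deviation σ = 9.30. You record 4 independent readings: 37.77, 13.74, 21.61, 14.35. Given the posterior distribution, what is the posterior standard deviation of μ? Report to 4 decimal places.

For Normal data with known variance σ², a Normal(μ₀, σ₀²) prior on μ is conjugate. Posterior precision = 1/σ₀² + n/σ²; posterior mean is the precision-weighted average of μ₀ and x̄.
σ₀² = 6.51² = 42.3801, σ² = 9.30² = 86.49; σ² + n·σ₀² = 86.49 + 4·42.3801 = 256.0104.
Posterior precision = 1/σ₀² + n/σ² = 1/42.3801 + 4/86.49 = (σ² + n·σ₀²)/(σ₀²σ²) = 256.0104/(42.3801·86.49); posterior variance σₙ² = σ₀²σ²/(σ² + n·σ₀²) = 42.3801·86.49/256.0104 = 14.317601.
Posterior SD = √σₙ² = √(42.3801·86.49/256.0104) = 3.7839.

3.7839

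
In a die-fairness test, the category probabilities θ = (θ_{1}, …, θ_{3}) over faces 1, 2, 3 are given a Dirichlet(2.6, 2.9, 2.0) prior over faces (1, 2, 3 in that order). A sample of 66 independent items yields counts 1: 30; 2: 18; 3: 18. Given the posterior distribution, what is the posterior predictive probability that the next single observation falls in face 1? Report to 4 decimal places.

The Dirichlet prior is conjugate to the Multinomial likelihood: each posterior αⱼ = prior αⱼ + observed count nⱼ.
Posterior concentration: (32.6, 20.9, 20.0), total = 73.5.
P(next = 1 | data) = α_{1}/Σα = 0.4435.

0.4435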